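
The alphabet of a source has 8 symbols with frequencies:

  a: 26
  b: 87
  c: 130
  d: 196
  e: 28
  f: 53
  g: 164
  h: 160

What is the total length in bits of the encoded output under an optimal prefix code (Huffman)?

2333

Greedily combine the two least-frequent nodes:
merge a(26) and e(28): 54
merge f(53) and 54: 107
merge b(87) and 107: 194
merge c(130) and h(160): 290
merge g(164) and 194: 358
merge d(196) and 290: 486
merge 358 and 486: 844
Total encoded bits = sum of merged weights = 54 + 107 + 194 + 290 + 358 + 486 + 844 = 2333.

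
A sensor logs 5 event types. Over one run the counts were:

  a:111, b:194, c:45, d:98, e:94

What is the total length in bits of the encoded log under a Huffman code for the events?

1223

Merge the two smallest weights repeatedly:
merge c(45) and e(94): 139
merge d(98) and a(111): 209
merge 139 and b(194): 333
merge 209 and 333: 542
Total encoded bits = sum of merged weights = 139 + 209 + 333 + 542 = 1223.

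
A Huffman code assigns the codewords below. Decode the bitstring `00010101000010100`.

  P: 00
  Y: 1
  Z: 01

Read left to right; each codeword is recognised as soon as it completes (prefix code):
  00→P | 01→Z | 01→Z | 01→Z | 00→P | 00→P | 1→Y | 01→Z | 00→P
Decoded message: PZZZPPYZP

PZZZPPYZP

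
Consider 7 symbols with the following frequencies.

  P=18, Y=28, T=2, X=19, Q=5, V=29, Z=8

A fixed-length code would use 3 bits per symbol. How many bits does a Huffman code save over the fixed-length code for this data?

Fixed-length: 3 bits × 109 symbols = 327 bits.
Huffman merges:
combine T(2), Q(5) → 7
combine 7, Z(8) → 15
combine 15, P(18) → 33
combine X(19), Y(28) → 47
combine V(29), 33 → 62
combine 47, 62 → 109
Huffman total = 7 + 15 + 33 + 47 + 62 + 109 = 273 bits.
Saving = 327 − 273 = 54 bits.

54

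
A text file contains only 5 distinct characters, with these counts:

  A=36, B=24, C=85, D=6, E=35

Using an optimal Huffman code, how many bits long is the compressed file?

Greedily combine the two least-frequent nodes:
D(6) + B(24) → 30
30 + E(35) → 65
A(36) + 65 → 101
C(85) + 101 → 186
Total encoded bits = sum of merged weights = 30 + 65 + 101 + 186 = 382.

382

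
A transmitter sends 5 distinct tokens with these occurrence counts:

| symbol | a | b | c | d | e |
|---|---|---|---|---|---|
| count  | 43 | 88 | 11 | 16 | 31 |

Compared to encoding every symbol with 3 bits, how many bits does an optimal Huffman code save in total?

192

Fixed-length: 3 bits × 189 symbols = 567 bits.
Huffman merges:
combine c(11), d(16) → 27
combine 27, e(31) → 58
combine a(43), 58 → 101
combine b(88), 101 → 189
Huffman total = 27 + 58 + 101 + 189 = 375 bits.
Saving = 567 − 375 = 192 bits.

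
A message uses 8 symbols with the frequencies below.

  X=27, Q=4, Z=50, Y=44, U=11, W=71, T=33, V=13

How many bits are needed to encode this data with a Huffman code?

681

Merge the two smallest weights repeatedly:
combine Q(4), U(11) → 15
combine V(13), 15 → 28
combine X(27), 28 → 55
combine T(33), Y(44) → 77
combine Z(50), 55 → 105
combine W(71), 77 → 148
combine 105, 148 → 253
Total encoded bits = sum of merged weights = 15 + 28 + 55 + 77 + 105 + 148 + 253 = 681.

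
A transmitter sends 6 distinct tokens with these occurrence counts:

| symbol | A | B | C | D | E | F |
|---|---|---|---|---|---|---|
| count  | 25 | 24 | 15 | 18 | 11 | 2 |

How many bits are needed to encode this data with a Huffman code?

Build the Huffman tree bottom-up:
merge F(2) and E(11): 13
merge 13 and C(15): 28
merge D(18) and B(24): 42
merge A(25) and 28: 53
merge 42 and 53: 95
Total encoded bits = sum of merged weights = 13 + 28 + 42 + 53 + 95 = 231.

231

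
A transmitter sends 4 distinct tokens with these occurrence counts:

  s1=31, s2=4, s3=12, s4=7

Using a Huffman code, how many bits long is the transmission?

Greedily combine the two least-frequent nodes:
combine s2(4), s4(7) → 11
combine 11, s3(12) → 23
combine 23, s1(31) → 54
Each symbol's bit-cost is frequency × depth; summing gives 88 bits (equivalently 11 + 23 + 54).

88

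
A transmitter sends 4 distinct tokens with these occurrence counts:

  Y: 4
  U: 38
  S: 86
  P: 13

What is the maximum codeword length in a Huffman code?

Merge the two lowest-weight nodes at each step:
merge Y(4) and P(13): 17
merge 17 and U(38): 55
merge 55 and S(86): 141
The first pair merged (Y, P) ends up deepest, at depth 3.

3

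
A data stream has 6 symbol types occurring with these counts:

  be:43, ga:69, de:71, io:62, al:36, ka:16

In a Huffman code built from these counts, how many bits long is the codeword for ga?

2

Huffman merges, smallest pair first:
merge ka(16) and al(36): 52
merge be(43) and 52: 95
merge io(62) and ga(69): 131
merge de(71) and 95: 166
merge 131 and 166: 297
ga sits 2 levels below the root, so its codeword is 2 bits.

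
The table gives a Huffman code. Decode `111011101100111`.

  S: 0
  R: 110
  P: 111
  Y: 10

Read left to right; each codeword is recognised as soon as it completes (prefix code):
  111→P | 0→S | 111→P | 0→S | 110→R | 0→S | 111→P
Decoded message: PSPSRSP

PSPSRSP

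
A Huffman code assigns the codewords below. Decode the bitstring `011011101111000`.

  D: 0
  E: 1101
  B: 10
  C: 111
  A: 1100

DEECDDD

Read left to right; each codeword is recognised as soon as it completes (prefix code):
  0→D | 1101→E | 1101→E | 111→C | 0→D | 0→D | 0→D
Decoded message: DEECDDD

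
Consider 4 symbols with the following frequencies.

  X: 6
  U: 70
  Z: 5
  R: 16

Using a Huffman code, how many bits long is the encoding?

Greedily combine the two least-frequent nodes:
Z(5) + X(6) → 11
11 + R(16) → 27
27 + U(70) → 97
Total encoded bits = sum of merged weights = 11 + 27 + 97 = 135.

135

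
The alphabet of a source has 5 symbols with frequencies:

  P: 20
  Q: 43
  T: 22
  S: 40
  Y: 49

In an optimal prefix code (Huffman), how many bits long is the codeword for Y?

Repeatedly merge the two smallest:
merge P(20) and T(22): 42
merge S(40) and 42: 82
merge Q(43) and Y(49): 92
merge 82 and 92: 174
The subtree containing Y is merged 2 times, so code length = 2.

2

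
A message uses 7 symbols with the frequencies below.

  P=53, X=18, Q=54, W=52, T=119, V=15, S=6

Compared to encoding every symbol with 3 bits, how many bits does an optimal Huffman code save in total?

178

Fixed-length: 3 bits × 317 symbols = 951 bits.
Huffman merges:
combine S(6), V(15) → 21
combine X(18), 21 → 39
combine 39, W(52) → 91
combine P(53), Q(54) → 107
combine 91, 107 → 198
combine T(119), 198 → 317
Huffman total = 21 + 39 + 91 + 107 + 198 + 317 = 773 bits.
Saving = 951 − 773 = 178 bits.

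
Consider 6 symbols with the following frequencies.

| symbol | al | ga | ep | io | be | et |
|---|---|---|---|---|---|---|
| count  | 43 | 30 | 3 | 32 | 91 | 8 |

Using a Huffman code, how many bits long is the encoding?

Build the Huffman tree bottom-up:
merge ep(3) and et(8): 11
merge 11 and ga(30): 41
merge io(32) and 41: 73
merge al(43) and 73: 116
merge be(91) and 116: 207
Each symbol's bit-cost is frequency × depth; summing gives 448 bits (equivalently 11 + 41 + 73 + 116 + 207).

448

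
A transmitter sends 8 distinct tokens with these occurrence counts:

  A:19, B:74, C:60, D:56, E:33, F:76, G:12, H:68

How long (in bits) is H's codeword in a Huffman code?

3

Huffman merges, smallest pair first:
G(12) + A(19) → 31
31 + E(33) → 64
D(56) + C(60) → 116
64 + H(68) → 132
B(74) + F(76) → 150
116 + 132 → 248
150 + 248 → 398
The subtree containing H is merged 3 times, so code length = 3.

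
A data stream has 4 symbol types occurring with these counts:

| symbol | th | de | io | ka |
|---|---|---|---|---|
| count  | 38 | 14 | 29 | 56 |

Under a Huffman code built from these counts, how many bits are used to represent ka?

Repeatedly merge the two smallest:
de(14) + io(29) → 43
th(38) + 43 → 81
ka(56) + 81 → 137
ka is a child of the root — depth 1, so its codeword is a single bit.

1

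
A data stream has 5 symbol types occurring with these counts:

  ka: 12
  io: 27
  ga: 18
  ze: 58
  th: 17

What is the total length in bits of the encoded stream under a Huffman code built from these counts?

Merge the two smallest weights repeatedly:
ka(12) + th(17) → 29
ga(18) + io(27) → 45
29 + 45 → 74
ze(58) + 74 → 132
The encoded length is the sum of every internal node's weight: 29 + 45 + 74 + 132 = 280 bits.

280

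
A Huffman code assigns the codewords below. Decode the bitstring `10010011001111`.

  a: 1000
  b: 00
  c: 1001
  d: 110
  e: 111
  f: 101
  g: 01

cbdge

Read left to right; each codeword is recognised as soon as it completes (prefix code):
  1001→c | 00→b | 110→d | 01→g | 111→e
Decoded message: cbdge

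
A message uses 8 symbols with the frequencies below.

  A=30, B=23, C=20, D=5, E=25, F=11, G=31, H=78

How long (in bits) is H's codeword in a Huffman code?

2

Build the tree from the bottom:
combine D(5), F(11) → 16
combine 16, C(20) → 36
combine B(23), E(25) → 48
combine A(30), G(31) → 61
combine 36, 48 → 84
combine 61, H(78) → 139
combine 84, 139 → 223
H's leaf is at depth 2, giving a 2-bit codeword.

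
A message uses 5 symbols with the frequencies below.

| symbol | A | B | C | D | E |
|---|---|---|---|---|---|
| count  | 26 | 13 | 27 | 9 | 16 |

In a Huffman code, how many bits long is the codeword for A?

2

Repeatedly merge the two smallest:
combine D(9), B(13) → 22
combine E(16), 22 → 38
combine A(26), C(27) → 53
combine 38, 53 → 91
A's leaf is at depth 2, giving a 2-bit codeword.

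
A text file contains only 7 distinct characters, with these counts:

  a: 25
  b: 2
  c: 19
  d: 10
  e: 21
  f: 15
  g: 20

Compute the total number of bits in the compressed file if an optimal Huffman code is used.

Greedily combine the two least-frequent nodes:
combine b(2), d(10) → 12
combine 12, f(15) → 27
combine c(19), g(20) → 39
combine e(21), a(25) → 46
combine 27, 39 → 66
combine 46, 66 → 112
The encoded length is the sum of every internal node's weight: 12 + 27 + 39 + 46 + 66 + 112 = 302 bits.

302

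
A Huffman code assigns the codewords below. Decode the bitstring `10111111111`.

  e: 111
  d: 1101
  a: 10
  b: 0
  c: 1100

aeee

Read left to right; each codeword is recognised as soon as it completes (prefix code):
  10→a | 111→e | 111→e | 111→e
Decoded message: aeee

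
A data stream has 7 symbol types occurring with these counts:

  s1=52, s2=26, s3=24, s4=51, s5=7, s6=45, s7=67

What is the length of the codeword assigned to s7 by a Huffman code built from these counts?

2

Huffman merges, smallest pair first:
s5(7) + s3(24) → 31
s2(26) + 31 → 57
s6(45) + s4(51) → 96
s1(52) + 57 → 109
s7(67) + 96 → 163
109 + 163 → 272
The subtree containing s7 is merged 2 times, so code length = 2.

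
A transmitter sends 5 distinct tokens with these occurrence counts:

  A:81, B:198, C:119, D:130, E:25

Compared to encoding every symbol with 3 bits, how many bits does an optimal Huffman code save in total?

Fixed-length: 3 bits × 553 symbols = 1659 bits.
Huffman merges:
merge E(25) and A(81): 106
merge 106 and C(119): 225
merge D(130) and B(198): 328
merge 225 and 328: 553
Huffman total = 106 + 225 + 328 + 553 = 1212 bits.
Saving = 1659 − 1212 = 447 bits.

447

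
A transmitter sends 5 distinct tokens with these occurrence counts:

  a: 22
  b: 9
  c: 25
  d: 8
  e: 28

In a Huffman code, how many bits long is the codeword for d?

Huffman merges, smallest pair first:
d(8) + b(9) → 17
17 + a(22) → 39
c(25) + e(28) → 53
39 + 53 → 92
d sits 3 levels below the root, so its codeword is 3 bits.

3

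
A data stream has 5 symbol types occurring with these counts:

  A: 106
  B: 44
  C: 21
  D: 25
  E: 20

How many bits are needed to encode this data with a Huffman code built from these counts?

433

Merge the two smallest weights repeatedly:
merge E(20) and C(21): 41
merge D(25) and 41: 66
merge B(44) and 66: 110
merge A(106) and 110: 216
Total encoded bits = sum of merged weights = 41 + 66 + 110 + 216 = 433.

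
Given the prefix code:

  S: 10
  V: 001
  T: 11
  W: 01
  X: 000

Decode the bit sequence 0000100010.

Read left to right; each codeword is recognised as soon as it completes (prefix code):
  000→X | 01→W | 000→X | 10→S
Decoded message: XWXS

XWXS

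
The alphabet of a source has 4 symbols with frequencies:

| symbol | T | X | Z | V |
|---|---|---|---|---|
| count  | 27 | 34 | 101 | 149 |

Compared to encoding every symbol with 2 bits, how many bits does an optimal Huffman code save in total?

Fixed-length: 2 bits × 311 symbols = 622 bits.
Huffman merges:
merge T(27) and X(34): 61
merge 61 and Z(101): 162
merge V(149) and 162: 311
Huffman total = 61 + 162 + 311 = 534 bits.
Saving = 622 − 534 = 88 bits.

88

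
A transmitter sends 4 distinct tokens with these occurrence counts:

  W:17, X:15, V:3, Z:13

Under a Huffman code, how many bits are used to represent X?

2

Build the tree from the bottom:
V(3) + Z(13) → 16
X(15) + 16 → 31
W(17) + 31 → 48
X's leaf is at depth 2, giving a 2-bit codeword.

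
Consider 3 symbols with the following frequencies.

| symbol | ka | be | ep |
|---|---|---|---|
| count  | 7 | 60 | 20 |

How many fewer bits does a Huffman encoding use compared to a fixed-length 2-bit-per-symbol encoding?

Fixed-length: 2 bits × 87 symbols = 174 bits.
Huffman merges:
combine ka(7), ep(20) → 27
combine 27, be(60) → 87
Huffman total = 27 + 87 = 114 bits.
Saving = 174 − 114 = 60 bits.

60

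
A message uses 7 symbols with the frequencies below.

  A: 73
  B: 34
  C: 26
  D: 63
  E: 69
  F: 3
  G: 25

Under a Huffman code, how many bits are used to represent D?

Build the tree from the bottom:
combine F(3), G(25) → 28
combine C(26), 28 → 54
combine B(34), 54 → 88
combine D(63), E(69) → 132
combine A(73), 88 → 161
combine 132, 161 → 293
The subtree containing D is merged 2 times, so code length = 2.

2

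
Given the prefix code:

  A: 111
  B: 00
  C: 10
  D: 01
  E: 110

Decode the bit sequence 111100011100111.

Read left to right; each codeword is recognised as soon as it completes (prefix code):
  111→A | 10→C | 00→B | 111→A | 00→B | 111→A
Decoded message: ACBABA

ACBABA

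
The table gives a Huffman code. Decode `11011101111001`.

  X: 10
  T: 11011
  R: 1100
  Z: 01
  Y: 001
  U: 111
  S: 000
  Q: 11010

TXUXZ

Read left to right; each codeword is recognised as soon as it completes (prefix code):
  11011→T | 10→X | 111→U | 10→X | 01→Z
Decoded message: TXUXZ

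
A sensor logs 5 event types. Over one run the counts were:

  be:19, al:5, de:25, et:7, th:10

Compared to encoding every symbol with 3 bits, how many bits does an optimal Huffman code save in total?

57

Fixed-length: 3 bits × 66 symbols = 198 bits.
Huffman merges:
merge al(5) and et(7): 12
merge th(10) and 12: 22
merge be(19) and 22: 41
merge de(25) and 41: 66
Huffman total = 12 + 22 + 41 + 66 = 141 bits.
Saving = 198 − 141 = 57 bits.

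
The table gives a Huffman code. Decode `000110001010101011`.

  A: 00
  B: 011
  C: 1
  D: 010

Read left to right; each codeword is recognised as soon as it completes (prefix code):
  00→A | 011→B | 00→A | 010→D | 1→C | 010→D | 1→C | 011→B
Decoded message: ABADCDCB

ABADCDCB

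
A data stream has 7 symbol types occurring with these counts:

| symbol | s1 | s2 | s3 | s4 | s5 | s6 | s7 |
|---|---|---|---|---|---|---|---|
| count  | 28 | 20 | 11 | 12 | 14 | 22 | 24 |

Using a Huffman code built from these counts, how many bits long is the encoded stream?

364

Build the Huffman tree bottom-up:
s3(11) + s4(12) → 23
s5(14) + s2(20) → 34
s6(22) + 23 → 45
s7(24) + s1(28) → 52
34 + 45 → 79
52 + 79 → 131
Each symbol's bit-cost is frequency × depth; summing gives 364 bits (equivalently 23 + 34 + 45 + 52 + 79 + 131).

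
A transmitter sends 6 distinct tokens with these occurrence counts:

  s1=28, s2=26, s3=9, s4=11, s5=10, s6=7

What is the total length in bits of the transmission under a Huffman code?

219

Merge the two smallest weights repeatedly:
s6(7) + s3(9) → 16
s5(10) + s4(11) → 21
16 + 21 → 37
s2(26) + s1(28) → 54
37 + 54 → 91
Each symbol's bit-cost is frequency × depth; summing gives 219 bits (equivalently 16 + 21 + 37 + 54 + 91).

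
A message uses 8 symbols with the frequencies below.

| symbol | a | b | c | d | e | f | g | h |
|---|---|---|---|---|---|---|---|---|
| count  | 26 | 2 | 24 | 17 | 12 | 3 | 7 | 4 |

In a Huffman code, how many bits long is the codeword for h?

5

Build the tree from the bottom:
b(2) + f(3) → 5
h(4) + 5 → 9
g(7) + 9 → 16
e(12) + 16 → 28
d(17) + c(24) → 41
a(26) + 28 → 54
41 + 54 → 95
h sits 5 levels below the root, so its codeword is 5 bits.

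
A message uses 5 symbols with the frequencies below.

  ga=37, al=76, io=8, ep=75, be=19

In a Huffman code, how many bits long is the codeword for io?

4

Build the tree from the bottom:
merge io(8) and be(19): 27
merge 27 and ga(37): 64
merge 64 and ep(75): 139
merge al(76) and 139: 215
io sits 4 levels below the root, so its codeword is 4 bits.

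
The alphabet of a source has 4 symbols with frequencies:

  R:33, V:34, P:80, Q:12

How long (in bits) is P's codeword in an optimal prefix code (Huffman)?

1

Huffman merges, smallest pair first:
Q(12) + R(33) → 45
V(34) + 45 → 79
79 + P(80) → 159
P is merged only at the final step, so code length = 1.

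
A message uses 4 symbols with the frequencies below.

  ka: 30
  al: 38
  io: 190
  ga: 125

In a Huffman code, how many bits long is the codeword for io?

1

Repeatedly merge the two smallest:
ka(30) + al(38) → 68
68 + ga(125) → 193
io(190) + 193 → 383
io is merged only at the final step, so code length = 1.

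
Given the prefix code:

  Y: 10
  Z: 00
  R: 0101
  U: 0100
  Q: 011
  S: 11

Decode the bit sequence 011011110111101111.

QQSQSQS

Read left to right; each codeword is recognised as soon as it completes (prefix code):
  011→Q | 011→Q | 11→S | 011→Q | 11→S | 011→Q | 11→S
Decoded message: QQSQSQS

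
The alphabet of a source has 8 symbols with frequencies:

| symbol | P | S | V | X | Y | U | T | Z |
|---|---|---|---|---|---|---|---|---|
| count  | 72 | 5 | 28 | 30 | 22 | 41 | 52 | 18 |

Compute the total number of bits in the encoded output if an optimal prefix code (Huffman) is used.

Build the Huffman tree bottom-up:
merge S(5) and Z(18): 23
merge Y(22) and 23: 45
merge V(28) and X(30): 58
merge U(41) and 45: 86
merge T(52) and 58: 110
merge P(72) and 86: 158
merge 110 and 158: 268
Total encoded bits = sum of merged weights = 23 + 45 + 58 + 86 + 110 + 158 + 268 = 748.

748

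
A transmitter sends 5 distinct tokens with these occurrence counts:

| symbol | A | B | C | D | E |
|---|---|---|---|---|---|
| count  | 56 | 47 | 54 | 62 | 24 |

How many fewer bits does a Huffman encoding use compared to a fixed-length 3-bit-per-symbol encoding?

172

Fixed-length: 3 bits × 243 symbols = 729 bits.
Huffman merges:
merge E(24) and B(47): 71
merge C(54) and A(56): 110
merge D(62) and 71: 133
merge 110 and 133: 243
Huffman total = 71 + 110 + 133 + 243 = 557 bits.
Saving = 729 − 557 = 172 bits.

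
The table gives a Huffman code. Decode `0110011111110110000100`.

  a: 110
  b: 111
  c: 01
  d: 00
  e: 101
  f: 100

Read left to right; each codeword is recognised as soon as it completes (prefix code):
  01→c | 100→f | 111→b | 111→b | 101→e | 100→f | 00→d | 100→f
Decoded message: cfbbefdf

cfbbefdf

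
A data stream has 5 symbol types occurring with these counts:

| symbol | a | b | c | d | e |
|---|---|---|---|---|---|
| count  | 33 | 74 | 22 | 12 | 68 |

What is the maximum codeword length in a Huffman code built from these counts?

4

Merge the two lowest-weight nodes at each step:
merge d(12) and c(22): 34
merge a(33) and 34: 67
merge 67 and e(68): 135
merge b(74) and 135: 209
The rarest symbols sit at the bottom; the longest codeword is 4 bits.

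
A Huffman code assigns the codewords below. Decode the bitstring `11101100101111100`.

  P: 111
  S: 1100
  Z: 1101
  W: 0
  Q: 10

Read left to right; each codeword is recognised as soon as it completes (prefix code):
  111→P | 0→W | 1100→S | 10→Q | 111→P | 1100→S
Decoded message: PWSQPS

PWSQPS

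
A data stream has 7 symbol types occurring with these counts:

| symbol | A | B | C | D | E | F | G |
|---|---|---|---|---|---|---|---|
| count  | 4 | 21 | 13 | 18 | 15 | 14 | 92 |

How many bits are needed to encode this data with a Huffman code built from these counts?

Build the Huffman tree bottom-up:
merge A(4) and C(13): 17
merge F(14) and E(15): 29
merge 17 and D(18): 35
merge B(21) and 29: 50
merge 35 and 50: 85
merge 85 and G(92): 177
Each symbol's bit-cost is frequency × depth; summing gives 393 bits (equivalently 17 + 29 + 35 + 50 + 85 + 177).

393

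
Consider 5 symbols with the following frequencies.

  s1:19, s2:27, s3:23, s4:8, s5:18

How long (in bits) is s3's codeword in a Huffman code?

Huffman merges, smallest pair first:
combine s4(8), s5(18) → 26
combine s1(19), s3(23) → 42
combine 26, s2(27) → 53
combine 42, 53 → 95
s3 sits 2 levels below the root, so its codeword is 2 bits.

2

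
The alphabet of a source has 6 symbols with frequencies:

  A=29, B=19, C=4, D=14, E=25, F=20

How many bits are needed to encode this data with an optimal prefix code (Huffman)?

277

Merge the two smallest weights repeatedly:
merge C(4) and D(14): 18
merge 18 and B(19): 37
merge F(20) and E(25): 45
merge A(29) and 37: 66
merge 45 and 66: 111
The encoded length is the sum of every internal node's weight: 18 + 37 + 45 + 66 + 111 = 277 bits.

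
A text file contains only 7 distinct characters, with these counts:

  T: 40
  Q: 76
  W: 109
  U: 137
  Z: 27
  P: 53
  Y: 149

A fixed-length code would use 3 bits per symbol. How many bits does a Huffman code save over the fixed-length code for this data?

Fixed-length: 3 bits × 591 symbols = 1773 bits.
Huffman merges:
combine Z(27), T(40) → 67
combine P(53), 67 → 120
combine Q(76), W(109) → 185
combine 120, U(137) → 257
combine Y(149), 185 → 334
combine 257, 334 → 591
Huffman total = 67 + 120 + 185 + 257 + 334 + 591 = 1554 bits.
Saving = 1773 − 1554 = 219 bits.

219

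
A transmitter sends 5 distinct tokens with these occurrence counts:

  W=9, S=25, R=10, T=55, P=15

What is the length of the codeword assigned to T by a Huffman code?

1

Build the tree from the bottom:
W(9) + R(10) → 19
P(15) + 19 → 34
S(25) + 34 → 59
T(55) + 59 → 114
T is a child of the root — depth 1, so its codeword is a single bit.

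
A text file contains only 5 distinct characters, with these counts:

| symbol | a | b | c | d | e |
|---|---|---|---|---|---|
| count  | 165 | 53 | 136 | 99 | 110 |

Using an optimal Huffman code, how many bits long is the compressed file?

1278

Merge the two smallest weights repeatedly:
merge b(53) and d(99): 152
merge e(110) and c(136): 246
merge 152 and a(165): 317
merge 246 and 317: 563
The encoded length is the sum of every internal node's weight: 152 + 246 + 317 + 563 = 1278 bits.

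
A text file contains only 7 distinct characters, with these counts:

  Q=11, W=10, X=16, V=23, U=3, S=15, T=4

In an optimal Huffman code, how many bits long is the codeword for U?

4

Build the tree from the bottom:
combine U(3), T(4) → 7
combine 7, W(10) → 17
combine Q(11), S(15) → 26
combine X(16), 17 → 33
combine V(23), 26 → 49
combine 33, 49 → 82
U's leaf is at depth 4, giving a 4-bit codeword.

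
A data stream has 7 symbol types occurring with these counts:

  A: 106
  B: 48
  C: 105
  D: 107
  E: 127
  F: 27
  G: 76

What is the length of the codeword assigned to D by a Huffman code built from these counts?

2

Repeatedly merge the two smallest:
F(27) + B(48) → 75
75 + G(76) → 151
C(105) + A(106) → 211
D(107) + E(127) → 234
151 + 211 → 362
234 + 362 → 596
The subtree containing D is merged 2 times, so code length = 2.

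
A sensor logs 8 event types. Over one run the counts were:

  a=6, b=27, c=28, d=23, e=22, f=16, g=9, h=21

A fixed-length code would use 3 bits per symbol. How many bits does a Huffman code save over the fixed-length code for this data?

Fixed-length: 3 bits × 152 symbols = 456 bits.
Huffman merges:
merge a(6) and g(9): 15
merge 15 and f(16): 31
merge h(21) and e(22): 43
merge d(23) and b(27): 50
merge c(28) and 31: 59
merge 43 and 50: 93
merge 59 and 93: 152
Huffman total = 15 + 31 + 43 + 50 + 59 + 93 + 152 = 443 bits.
Saving = 456 − 443 = 13 bits.

13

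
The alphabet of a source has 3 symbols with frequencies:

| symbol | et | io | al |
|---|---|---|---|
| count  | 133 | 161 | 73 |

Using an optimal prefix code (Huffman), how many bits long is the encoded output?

Build the Huffman tree bottom-up:
al(73) + et(133) → 206
io(161) + 206 → 367
Total encoded bits = sum of merged weights = 206 + 367 = 573.

573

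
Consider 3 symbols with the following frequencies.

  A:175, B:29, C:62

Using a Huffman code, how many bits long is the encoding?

Greedily combine the two least-frequent nodes:
B(29) + C(62) → 91
91 + A(175) → 266
The encoded length is the sum of every internal node's weight: 91 + 266 = 357 bits.

357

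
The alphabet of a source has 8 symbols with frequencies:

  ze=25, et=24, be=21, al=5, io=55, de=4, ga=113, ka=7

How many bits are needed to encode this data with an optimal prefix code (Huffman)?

592

Merge the two smallest weights repeatedly:
merge de(4) and al(5): 9
merge ka(7) and 9: 16
merge 16 and be(21): 37
merge et(24) and ze(25): 49
merge 37 and 49: 86
merge io(55) and 86: 141
merge ga(113) and 141: 254
The encoded length is the sum of every internal node's weight: 9 + 16 + 37 + 49 + 86 + 141 + 254 = 592 bits.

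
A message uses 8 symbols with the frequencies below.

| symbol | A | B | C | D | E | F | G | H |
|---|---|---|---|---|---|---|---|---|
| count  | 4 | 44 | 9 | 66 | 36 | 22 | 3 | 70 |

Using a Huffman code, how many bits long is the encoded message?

643

Greedily combine the two least-frequent nodes:
combine G(3), A(4) → 7
combine 7, C(9) → 16
combine 16, F(22) → 38
combine E(36), 38 → 74
combine B(44), D(66) → 110
combine H(70), 74 → 144
combine 110, 144 → 254
Each symbol's bit-cost is frequency × depth; summing gives 643 bits (equivalently 7 + 16 + 38 + 74 + 110 + 144 + 254).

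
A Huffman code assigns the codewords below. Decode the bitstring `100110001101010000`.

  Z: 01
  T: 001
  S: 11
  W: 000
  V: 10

Read left to right; each codeword is recognised as soon as it completes (prefix code):
  10→V | 01→Z | 10→V | 001→T | 10→V | 10→V | 10→V | 000→W
Decoded message: VZVTVVVW

VZVTVVVW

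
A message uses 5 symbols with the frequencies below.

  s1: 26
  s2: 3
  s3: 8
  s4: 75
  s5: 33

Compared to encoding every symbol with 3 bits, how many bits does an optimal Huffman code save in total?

Fixed-length: 3 bits × 145 symbols = 435 bits.
Huffman merges:
combine s2(3), s3(8) → 11
combine 11, s1(26) → 37
combine s5(33), 37 → 70
combine 70, s4(75) → 145
Huffman total = 11 + 37 + 70 + 145 = 263 bits.
Saving = 435 − 263 = 172 bits.

172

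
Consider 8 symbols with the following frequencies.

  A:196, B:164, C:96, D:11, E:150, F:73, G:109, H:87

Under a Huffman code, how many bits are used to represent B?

Repeatedly merge the two smallest:
combine D(11), F(73) → 84
combine 84, H(87) → 171
combine C(96), G(109) → 205
combine E(150), B(164) → 314
combine 171, A(196) → 367
combine 205, 314 → 519
combine 367, 519 → 886
B's leaf is at depth 3, giving a 3-bit codeword.

3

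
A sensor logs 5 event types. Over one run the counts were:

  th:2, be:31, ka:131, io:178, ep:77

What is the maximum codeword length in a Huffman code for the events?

4

Merge the two lowest-weight nodes at each step:
merge th(2) and be(31): 33
merge 33 and ep(77): 110
merge 110 and ka(131): 241
merge io(178) and 241: 419
The first pair merged (th, be) ends up deepest, at depth 4.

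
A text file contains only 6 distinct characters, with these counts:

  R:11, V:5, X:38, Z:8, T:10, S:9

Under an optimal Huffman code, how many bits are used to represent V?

4

Huffman merges, smallest pair first:
V(5) + Z(8) → 13
S(9) + T(10) → 19
R(11) + 13 → 24
19 + 24 → 43
X(38) + 43 → 81
The subtree containing V is merged 4 times, so code length = 4.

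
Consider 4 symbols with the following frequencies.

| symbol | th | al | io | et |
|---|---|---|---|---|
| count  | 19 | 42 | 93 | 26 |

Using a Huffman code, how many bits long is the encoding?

Greedily combine the two least-frequent nodes:
th(19) + et(26) → 45
al(42) + 45 → 87
87 + io(93) → 180
The encoded length is the sum of every internal node's weight: 45 + 87 + 180 = 312 bits.

312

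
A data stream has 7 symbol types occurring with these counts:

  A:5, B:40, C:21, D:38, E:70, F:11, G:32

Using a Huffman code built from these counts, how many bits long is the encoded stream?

Greedily combine the two least-frequent nodes:
merge A(5) and F(11): 16
merge 16 and C(21): 37
merge G(32) and 37: 69
merge D(38) and B(40): 78
merge 69 and E(70): 139
merge 78 and 139: 217
Each symbol's bit-cost is frequency × depth; summing gives 556 bits (equivalently 16 + 37 + 69 + 78 + 139 + 217).

556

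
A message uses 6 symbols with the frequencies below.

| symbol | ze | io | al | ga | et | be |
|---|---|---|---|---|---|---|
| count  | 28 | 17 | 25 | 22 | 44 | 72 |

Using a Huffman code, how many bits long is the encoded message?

Merge the two smallest weights repeatedly:
io(17) + ga(22) → 39
al(25) + ze(28) → 53
39 + et(44) → 83
53 + be(72) → 125
83 + 125 → 208
The encoded length is the sum of every internal node's weight: 39 + 53 + 83 + 125 + 208 = 508 bits.

508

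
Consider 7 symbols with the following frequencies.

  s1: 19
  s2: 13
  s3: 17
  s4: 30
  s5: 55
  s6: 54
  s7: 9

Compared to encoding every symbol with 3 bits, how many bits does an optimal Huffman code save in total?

87

Fixed-length: 3 bits × 197 symbols = 591 bits.
Huffman merges:
merge s7(9) and s2(13): 22
merge s3(17) and s1(19): 36
merge 22 and s4(30): 52
merge 36 and 52: 88
merge s6(54) and s5(55): 109
merge 88 and 109: 197
Huffman total = 22 + 36 + 52 + 88 + 109 + 197 = 504 bits.
Saving = 591 − 504 = 87 bits.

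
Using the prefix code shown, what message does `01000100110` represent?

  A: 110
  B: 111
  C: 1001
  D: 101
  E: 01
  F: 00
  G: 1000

EFEFA

Read left to right; each codeword is recognised as soon as it completes (prefix code):
  01→E | 00→F | 01→E | 00→F | 110→A
Decoded message: EFEFA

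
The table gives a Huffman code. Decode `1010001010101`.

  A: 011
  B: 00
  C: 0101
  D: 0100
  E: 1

Read left to right; each codeword is recognised as soon as it completes (prefix code):
  1→E | 0100→D | 0101→C | 0101→C
Decoded message: EDCC

EDCC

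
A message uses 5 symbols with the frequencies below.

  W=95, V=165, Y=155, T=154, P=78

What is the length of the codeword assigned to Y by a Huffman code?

Build the tree from the bottom:
combine P(78), W(95) → 173
combine T(154), Y(155) → 309
combine V(165), 173 → 338
combine 309, 338 → 647
Y's leaf is at depth 2, giving a 2-bit codeword.

2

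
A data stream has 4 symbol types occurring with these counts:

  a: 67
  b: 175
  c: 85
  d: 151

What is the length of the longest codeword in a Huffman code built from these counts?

3

Merge the two lowest-weight nodes at each step:
merge a(67) and c(85): 152
merge d(151) and 152: 303
merge b(175) and 303: 478
Maximum depth reached is 3.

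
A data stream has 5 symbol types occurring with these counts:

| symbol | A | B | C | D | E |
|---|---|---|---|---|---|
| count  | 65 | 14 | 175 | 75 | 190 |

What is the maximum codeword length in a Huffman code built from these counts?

4

Merge the two lowest-weight nodes at each step:
B(14) + A(65) → 79
D(75) + 79 → 154
154 + C(175) → 329
E(190) + 329 → 519
The rarest symbols sit at the bottom; the longest codeword is 4 bits.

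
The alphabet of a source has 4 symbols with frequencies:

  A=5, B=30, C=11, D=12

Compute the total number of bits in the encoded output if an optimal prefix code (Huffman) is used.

Merge the two smallest weights repeatedly:
combine A(5), C(11) → 16
combine D(12), 16 → 28
combine 28, B(30) → 58
Total encoded bits = sum of merged weights = 16 + 28 + 58 = 102.

102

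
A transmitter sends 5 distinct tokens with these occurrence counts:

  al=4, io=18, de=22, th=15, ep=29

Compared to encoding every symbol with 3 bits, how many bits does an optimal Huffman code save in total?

69

Fixed-length: 3 bits × 88 symbols = 264 bits.
Huffman merges:
combine al(4), th(15) → 19
combine io(18), 19 → 37
combine de(22), ep(29) → 51
combine 37, 51 → 88
Huffman total = 19 + 37 + 51 + 88 = 195 bits.
Saving = 264 − 195 = 69 bits.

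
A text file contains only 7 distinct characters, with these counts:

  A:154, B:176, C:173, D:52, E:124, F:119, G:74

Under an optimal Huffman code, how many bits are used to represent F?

Build the tree from the bottom:
combine D(52), G(74) → 126
combine F(119), E(124) → 243
combine 126, A(154) → 280
combine C(173), B(176) → 349
combine 243, 280 → 523
combine 349, 523 → 872
F sits 3 levels below the root, so its codeword is 3 bits.

3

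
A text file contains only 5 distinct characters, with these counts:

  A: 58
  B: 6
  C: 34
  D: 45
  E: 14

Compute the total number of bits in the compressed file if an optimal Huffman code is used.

Greedily combine the two least-frequent nodes:
merge B(6) and E(14): 20
merge 20 and C(34): 54
merge D(45) and 54: 99
merge A(58) and 99: 157
Each symbol's bit-cost is frequency × depth; summing gives 330 bits (equivalently 20 + 54 + 99 + 157).

330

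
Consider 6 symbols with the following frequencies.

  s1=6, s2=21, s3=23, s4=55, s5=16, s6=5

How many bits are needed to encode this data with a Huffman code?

Greedily combine the two least-frequent nodes:
merge s6(5) and s1(6): 11
merge 11 and s5(16): 27
merge s2(21) and s3(23): 44
merge 27 and 44: 71
merge s4(55) and 71: 126
Total encoded bits = sum of merged weights = 11 + 27 + 44 + 71 + 126 = 279.

279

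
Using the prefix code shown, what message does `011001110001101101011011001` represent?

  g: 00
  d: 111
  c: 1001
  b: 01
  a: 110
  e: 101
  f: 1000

bcagaaeec

Read left to right; each codeword is recognised as soon as it completes (prefix code):
  01→b | 1001→c | 110→a | 00→g | 110→a | 110→a | 101→e | 101→e | 1001→c
Decoded message: bcagaaeec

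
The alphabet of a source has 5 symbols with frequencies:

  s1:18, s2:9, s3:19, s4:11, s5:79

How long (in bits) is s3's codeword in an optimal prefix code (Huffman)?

3

Build the tree from the bottom:
s2(9) + s4(11) → 20
s1(18) + s3(19) → 37
20 + 37 → 57
57 + s5(79) → 136
s3 sits 3 levels below the root, so its codeword is 3 bits.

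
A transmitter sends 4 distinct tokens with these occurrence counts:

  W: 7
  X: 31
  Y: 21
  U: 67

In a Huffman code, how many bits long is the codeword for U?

1

Build the tree from the bottom:
combine W(7), Y(21) → 28
combine 28, X(31) → 59
combine 59, U(67) → 126
U is a child of the root — depth 1, so its codeword is a single bit.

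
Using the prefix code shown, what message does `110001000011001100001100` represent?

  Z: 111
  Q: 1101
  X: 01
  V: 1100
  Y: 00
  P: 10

Read left to right; each codeword is recognised as soon as it completes (prefix code):
  1100→V | 01→X | 00→Y | 00→Y | 1100→V | 1100→V | 00→Y | 1100→V
Decoded message: VXYYVVYV

VXYYVVYV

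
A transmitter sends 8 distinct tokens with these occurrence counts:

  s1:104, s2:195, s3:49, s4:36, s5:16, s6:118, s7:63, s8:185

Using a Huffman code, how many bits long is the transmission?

2071

Merge the two smallest weights repeatedly:
combine s5(16), s4(36) → 52
combine s3(49), 52 → 101
combine s7(63), 101 → 164
combine s1(104), s6(118) → 222
combine 164, s8(185) → 349
combine s2(195), 222 → 417
combine 349, 417 → 766
Total encoded bits = sum of merged weights = 52 + 101 + 164 + 222 + 349 + 417 + 766 = 2071.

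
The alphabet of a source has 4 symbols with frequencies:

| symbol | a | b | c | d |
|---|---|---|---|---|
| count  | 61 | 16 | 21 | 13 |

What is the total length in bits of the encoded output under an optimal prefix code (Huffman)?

Merge the two smallest weights repeatedly:
d(13) + b(16) → 29
c(21) + 29 → 50
50 + a(61) → 111
Total encoded bits = sum of merged weights = 29 + 50 + 111 = 190.

190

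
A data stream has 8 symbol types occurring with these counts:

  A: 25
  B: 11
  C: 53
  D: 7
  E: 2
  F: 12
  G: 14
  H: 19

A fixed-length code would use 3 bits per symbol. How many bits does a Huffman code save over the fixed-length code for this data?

51

Fixed-length: 3 bits × 143 symbols = 429 bits.
Huffman merges:
merge E(2) and D(7): 9
merge 9 and B(11): 20
merge F(12) and G(14): 26
merge H(19) and 20: 39
merge A(25) and 26: 51
merge 39 and 51: 90
merge C(53) and 90: 143
Huffman total = 9 + 20 + 26 + 39 + 51 + 90 + 143 = 378 bits.
Saving = 429 − 378 = 51 bits.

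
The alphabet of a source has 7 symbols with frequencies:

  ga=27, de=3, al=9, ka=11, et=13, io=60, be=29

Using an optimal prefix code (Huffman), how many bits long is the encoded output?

Build the Huffman tree bottom-up:
merge de(3) and al(9): 12
merge ka(11) and 12: 23
merge et(13) and 23: 36
merge ga(27) and be(29): 56
merge 36 and 56: 92
merge io(60) and 92: 152
Each symbol's bit-cost is frequency × depth; summing gives 371 bits (equivalently 12 + 23 + 36 + 56 + 92 + 152).

371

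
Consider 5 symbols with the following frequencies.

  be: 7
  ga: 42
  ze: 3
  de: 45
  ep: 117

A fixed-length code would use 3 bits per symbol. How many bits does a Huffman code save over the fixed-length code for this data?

Fixed-length: 3 bits × 214 symbols = 642 bits.
Huffman merges:
ze(3) + be(7) → 10
10 + ga(42) → 52
de(45) + 52 → 97
97 + ep(117) → 214
Huffman total = 10 + 52 + 97 + 214 = 373 bits.
Saving = 642 − 373 = 269 bits.

269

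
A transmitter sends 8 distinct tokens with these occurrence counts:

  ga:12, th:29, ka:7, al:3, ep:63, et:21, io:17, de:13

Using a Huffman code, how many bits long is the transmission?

431

Build the Huffman tree bottom-up:
combine al(3), ka(7) → 10
combine 10, ga(12) → 22
combine de(13), io(17) → 30
combine et(21), 22 → 43
combine th(29), 30 → 59
combine 43, 59 → 102
combine ep(63), 102 → 165
Total encoded bits = sum of merged weights = 10 + 22 + 30 + 43 + 59 + 102 + 165 = 431.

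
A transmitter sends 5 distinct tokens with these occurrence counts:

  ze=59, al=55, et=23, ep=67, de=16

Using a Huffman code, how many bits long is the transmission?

479

Build the Huffman tree bottom-up:
de(16) + et(23) → 39
39 + al(55) → 94
ze(59) + ep(67) → 126
94 + 126 → 220
Each symbol's bit-cost is frequency × depth; summing gives 479 bits (equivalently 39 + 94 + 126 + 220).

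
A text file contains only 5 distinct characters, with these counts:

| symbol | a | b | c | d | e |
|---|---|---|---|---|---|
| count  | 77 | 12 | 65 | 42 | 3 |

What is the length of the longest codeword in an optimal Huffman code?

Merge the two lowest-weight nodes at each step:
combine e(3), b(12) → 15
combine 15, d(42) → 57
combine 57, c(65) → 122
combine a(77), 122 → 199
The first pair merged (e, b) ends up deepest, at depth 4.

4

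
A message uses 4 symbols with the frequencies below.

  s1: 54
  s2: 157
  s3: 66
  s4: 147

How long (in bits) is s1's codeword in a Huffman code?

Huffman merges, smallest pair first:
merge s1(54) and s3(66): 120
merge 120 and s4(147): 267
merge s2(157) and 267: 424
s1 sits 3 levels below the root, so its codeword is 3 bits.

3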